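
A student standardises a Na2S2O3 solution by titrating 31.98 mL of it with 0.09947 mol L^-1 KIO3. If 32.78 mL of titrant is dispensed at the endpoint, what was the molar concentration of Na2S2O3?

n(KIO3) = 0.09947 x 0.03278 = 0.003261 mol.
From the balanced equation, 1 mol KIO3 reacts with 6 mol Na2S2O3, so n(Na2S2O3) = 0.003261 x 6/1 = 0.01956 mol.
[Na2S2O3] = 0.01956 / 0.03198 L = 0.612 M.

0.612 M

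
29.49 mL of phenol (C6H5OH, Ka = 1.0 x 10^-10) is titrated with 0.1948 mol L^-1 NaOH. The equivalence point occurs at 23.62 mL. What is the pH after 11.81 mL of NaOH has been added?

11.81 mL is exactly half the equivalence volume (23.62/2), i.e. the half-equivalence point.
There, n(HA) = n(A^-), so pH = pKa = -log(1.0 x 10^-10) = 10.00.

10.00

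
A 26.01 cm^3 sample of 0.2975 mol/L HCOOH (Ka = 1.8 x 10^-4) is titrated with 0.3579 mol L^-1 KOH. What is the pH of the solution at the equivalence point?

8.48

n(HCOOH) = 0.2975 x 0.02601 = 0.007738 mol; V(KOH) at equivalence = 0.007738/0.3579 = 0.02162 L.
At equivalence all the acid is converted to HCOO-; total volume = 0.02601 + 0.02162 = 0.04763 L, so [HCOO-] = 0.007738/0.04763 = 0.1625 M.
Kb = Kw/Ka = 1.0e-14 / 1.8 x 10^-4 = 5.56e-11.
[OH^-] = sqrt(Kb x [HCOO-]) = sqrt(5.56e-11 x 0.1625) = 3.00e-6 M.
pOH = 5.52, so pH = 14.00 - 5.52 = 8.48.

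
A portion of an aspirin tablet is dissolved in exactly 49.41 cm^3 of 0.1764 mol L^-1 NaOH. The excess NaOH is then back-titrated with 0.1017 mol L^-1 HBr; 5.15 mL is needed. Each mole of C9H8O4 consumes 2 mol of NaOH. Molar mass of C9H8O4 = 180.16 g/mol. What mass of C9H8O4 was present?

Total n(NaOH) added = 0.1764 x 0.04941 = 0.008716 mol.
n(HBr) used = 0.1017 x 0.005150 = 0.0005238 mol, which equals the excess n(NaOH).
So n(NaOH) consumed by the sample = 0.008716 - 0.0005238 = 0.008192 mol.
n(C9H8O4) = 0.008192 / 2 = 0.004096 mol.
mass = 0.004096 mol x 180.16 g/mol = 0.738 g.

0.738 g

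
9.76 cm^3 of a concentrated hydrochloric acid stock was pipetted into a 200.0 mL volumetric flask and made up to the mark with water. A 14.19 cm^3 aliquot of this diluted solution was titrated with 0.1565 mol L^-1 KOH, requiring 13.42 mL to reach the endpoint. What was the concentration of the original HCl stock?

n(KOH) = 0.1565 x 0.01342 = 0.002100 mol.
n(HCl) in the aliquot = 0.002100 mol.
[diluted HCl] = 0.002100 / 0.01419 = 0.1480 M.
Dilution factor = 200.0/9.760 = 20.49, so [stock] = 0.1480 x 20.49 = 3.03 M.

3.03 M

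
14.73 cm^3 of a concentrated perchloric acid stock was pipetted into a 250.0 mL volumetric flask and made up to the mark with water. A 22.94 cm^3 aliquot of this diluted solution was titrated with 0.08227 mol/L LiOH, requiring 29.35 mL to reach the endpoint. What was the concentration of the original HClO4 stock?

1.79 M

n(LiOH) = 0.08227 x 0.02935 = 0.002415 mol.
n(HClO4) in the aliquot = 0.002415 mol.
[diluted HClO4] = 0.002415 / 0.02294 = 0.1053 M.
Dilution factor = 250.0/14.73 = 16.97, so [stock] = 0.1053 x 16.97 = 1.79 M.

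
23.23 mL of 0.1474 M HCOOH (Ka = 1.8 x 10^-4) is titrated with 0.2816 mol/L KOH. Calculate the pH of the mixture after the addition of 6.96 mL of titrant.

Initial n(HCOOH) = 0.1474 x 0.02323 = 0.003424 mol.
n(KOH) added = 0.2816 x 0.006960 = 0.001960 mol, converting that many moles of HCOOH to HCOO-.
Remaining n(HCOOH) = 0.001464 mol; n(HCOO-) = 0.001960 mol.
By Henderson-Hasselbalch, pH = pKa + log([A^-]/[HA]) = 3.74 + log(0.001960/0.001464) = 3.74 + (+0.13) = 3.87.

3.87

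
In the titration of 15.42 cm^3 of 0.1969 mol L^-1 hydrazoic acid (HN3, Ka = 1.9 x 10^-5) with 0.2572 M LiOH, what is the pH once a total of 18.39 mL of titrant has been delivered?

12.70

n(acid) = 0.1969 x 0.01542 = 0.003036 mol; n(LiOH) added = 0.2572 x 0.01839 = 0.004730 mol.
Base is in excess by 0.004730 - 0.003036 = 0.001694 mol in a total volume of 0.03381 L.
[OH^-] = 0.001694/0.03381 = 0.05009 M, so pOH = 1.30 and pH = 14.00 - 1.30 = 12.70.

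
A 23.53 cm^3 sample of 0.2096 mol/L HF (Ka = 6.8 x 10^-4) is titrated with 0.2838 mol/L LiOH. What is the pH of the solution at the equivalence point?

8.12

n(HF) = 0.2096 x 0.02353 = 0.004932 mol; V(LiOH) at equivalence = 0.004932/0.2838 = 0.01738 L.
At equivalence all the acid is converted to F-; total volume = 0.02353 + 0.01738 = 0.04091 L, so [F-] = 0.004932/0.04091 = 0.1206 M.
Kb = Kw/Ka = 1.0e-14 / 6.8 x 10^-4 = 1.47e-11.
[OH^-] = sqrt(Kb x [F-]) = sqrt(1.47e-11 x 0.1206) = 1.33e-6 M.
pOH = 5.88, so pH = 14.00 - 5.88 = 8.12.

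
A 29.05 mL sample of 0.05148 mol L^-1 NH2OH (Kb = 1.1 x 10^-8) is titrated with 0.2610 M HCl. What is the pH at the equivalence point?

3.70

n(NH2OH) = 0.05148 x 0.02905 = 0.001495 mol; V(HCl) at equivalence = 0.001495/0.2610 = 0.005730 L.
At equivalence the base is fully converted to NH3OH+; total volume = 0.03478 L, so [NH3OH+] = 0.001495/0.03478 = 0.04300 M.
Ka(NH3OH+) = Kw/Kb = 1.0e-14 / 1.1 x 10^-8 = 9.09e-7.
[H^+] = sqrt(Ka x [NH3OH+]) = sqrt(9.09e-7 x 0.04300) = 0.000198 M.
pH = -log(0.000198) = 3.70.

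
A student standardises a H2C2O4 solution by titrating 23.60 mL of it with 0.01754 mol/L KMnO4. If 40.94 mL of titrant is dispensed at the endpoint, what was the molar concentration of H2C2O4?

n(KMnO4) = 0.01754 x 0.04094 = 0.0007181 mol.
From the balanced equation, 2 mol KMnO4 reacts with 5 mol H2C2O4, so n(H2C2O4) = 0.0007181 x 5/2 = 0.001795 mol.
[H2C2O4] = 0.001795 / 0.02360 L = 0.0761 M.

0.0761 M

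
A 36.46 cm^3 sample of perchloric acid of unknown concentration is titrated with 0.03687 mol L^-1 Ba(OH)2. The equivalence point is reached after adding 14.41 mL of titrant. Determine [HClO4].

n(Ba(OH)2) delivered = 0.03687 x 0.01441 = 0.0005313 mol.
The reaction is 2 HClO4 + 1 Ba(OH)2, so n(HClO4) = 0.0005313 x 2/1 = 0.001063 mol.
[HClO4] = 0.001063 mol / 0.03646 L = 0.0291 M.

0.0291 M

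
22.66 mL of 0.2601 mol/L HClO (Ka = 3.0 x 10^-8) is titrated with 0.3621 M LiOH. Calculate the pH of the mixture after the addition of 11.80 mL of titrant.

7.94

Initial n(HClO) = 0.2601 x 0.02266 = 0.005894 mol.
n(LiOH) added = 0.3621 x 0.01180 = 0.004273 mol, converting that many moles of HClO to ClO-.
Remaining n(HClO) = 0.001621 mol; n(ClO-) = 0.004273 mol.
By Henderson-Hasselbalch, pH = pKa + log([A^-]/[HA]) = 7.52 + log(0.004273/0.001621) = 7.52 + (+0.42) = 7.94.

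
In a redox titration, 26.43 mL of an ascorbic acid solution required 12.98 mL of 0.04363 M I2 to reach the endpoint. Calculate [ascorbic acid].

0.0214 M

n(I2) = 0.04363 x 0.01298 = 0.0005663 mol.
From the balanced equation, 1 mol I2 reacts with 1 mol ascorbic acid, so n(ascorbic acid) = 0.0005663 x 1/1 = 0.0005663 mol.
[ascorbic acid] = 0.0005663 / 0.02643 L = 0.0214 M.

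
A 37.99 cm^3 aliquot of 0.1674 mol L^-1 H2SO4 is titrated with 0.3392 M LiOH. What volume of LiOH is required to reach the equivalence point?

37.5 mL

n(H2SO4) = 0.1674 mol/L x 0.03799 L = 0.006360 mol.
The neutralisation is 1 H2SO4 : 2 LiOH, so n(LiOH) = 0.006360 x 2/1 = 0.01272 mol.
V(LiOH) = 0.01272 / 0.3392 = 0.03750 L = 37.5 mL.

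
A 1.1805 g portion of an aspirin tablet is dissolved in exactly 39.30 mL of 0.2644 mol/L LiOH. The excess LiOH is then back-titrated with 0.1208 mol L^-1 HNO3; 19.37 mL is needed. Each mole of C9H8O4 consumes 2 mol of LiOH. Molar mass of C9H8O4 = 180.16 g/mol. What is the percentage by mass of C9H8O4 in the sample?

Total n(LiOH) added = 0.2644 x 0.03930 = 0.01039 mol.
n(HNO3) used = 0.1208 x 0.01937 = 0.002340 mol, which equals the excess n(LiOH).
So n(LiOH) consumed by the sample = 0.01039 - 0.002340 = 0.008051 mol.
n(C9H8O4) = 0.008051 / 2 = 0.004026 mol.
mass C9H8O4 = 0.004026 x 180.16 = 0.7252 g, so %C9H8O4 = 0.7252/1.1805 x 100 = 61.4%.

61.4%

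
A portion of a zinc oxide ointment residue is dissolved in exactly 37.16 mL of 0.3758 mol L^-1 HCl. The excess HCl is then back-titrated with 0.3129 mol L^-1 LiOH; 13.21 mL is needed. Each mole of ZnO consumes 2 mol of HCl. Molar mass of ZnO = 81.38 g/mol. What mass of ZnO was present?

Total n(HCl) added = 0.3758 x 0.03716 = 0.01396 mol.
n(LiOH) used = 0.3129 x 0.01321 = 0.004133 mol, which equals the excess n(HCl).
So n(HCl) consumed by the sample = 0.01396 - 0.004133 = 0.009831 mol.
n(ZnO) = 0.009831 / 2 = 0.004916 mol.
mass = 0.004916 mol x 81.38 g/mol = 0.400 g.

0.400 g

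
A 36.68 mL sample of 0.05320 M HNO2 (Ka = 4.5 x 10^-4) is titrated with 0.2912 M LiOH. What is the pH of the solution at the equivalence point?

n(HNO2) = 0.05320 x 0.03668 = 0.001951 mol; V(LiOH) at equivalence = 0.001951/0.2912 = 0.006701 L.
At equivalence all the acid is converted to NO2-; total volume = 0.03668 + 0.006701 = 0.04338 L, so [NO2-] = 0.001951/0.04338 = 0.04498 M.
Kb = Kw/Ka = 1.0e-14 / 4.5 x 10^-4 = 2.22e-11.
[OH^-] = sqrt(Kb x [NO2-]) = sqrt(2.22e-11 x 0.04498) = 1.00e-6 M.
pOH = 6.00, so pH = 14.00 - 6.00 = 8.00.

8.00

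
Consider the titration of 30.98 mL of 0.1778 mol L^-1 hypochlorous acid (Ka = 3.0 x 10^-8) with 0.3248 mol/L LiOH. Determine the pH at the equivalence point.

10.29

n(HClO) = 0.1778 x 0.03098 = 0.005508 mol; V(LiOH) at equivalence = 0.005508/0.3248 = 0.01696 L.
At equivalence all the acid is converted to ClO-; total volume = 0.03098 + 0.01696 = 0.04794 L, so [ClO-] = 0.005508/0.04794 = 0.1149 M.
Kb = Kw/Ka = 1.0e-14 / 3.0 x 10^-8 = 3.33e-7.
[OH^-] = sqrt(Kb x [ClO-]) = sqrt(3.33e-7 x 0.1149) = 0.000196 M.
pOH = 3.71, so pH = 14.00 - 3.71 = 10.29.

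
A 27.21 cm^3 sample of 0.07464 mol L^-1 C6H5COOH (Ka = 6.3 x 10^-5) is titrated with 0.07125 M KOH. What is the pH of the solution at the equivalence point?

n(C6H5COOH) = 0.07464 x 0.02721 = 0.002031 mol; V(KOH) at equivalence = 0.002031/0.07125 = 0.02850 L.
At equivalence all the acid is converted to C6H5COO-; total volume = 0.02721 + 0.02850 = 0.05571 L, so [C6H5COO-] = 0.002031/0.05571 = 0.03645 M.
Kb = Kw/Ka = 1.0e-14 / 6.3 x 10^-5 = 1.59e-10.
[OH^-] = sqrt(Kb x [C6H5COO-]) = sqrt(1.59e-10 x 0.03645) = 2.41e-6 M.
pOH = 5.62, so pH = 14.00 - 5.62 = 8.38.

8.38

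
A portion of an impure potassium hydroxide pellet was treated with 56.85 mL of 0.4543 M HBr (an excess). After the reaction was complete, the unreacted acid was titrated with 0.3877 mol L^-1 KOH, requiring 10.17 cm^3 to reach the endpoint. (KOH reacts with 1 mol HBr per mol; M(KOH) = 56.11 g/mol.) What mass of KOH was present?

Total n(HBr) added = 0.4543 x 0.05685 = 0.02583 mol.
n(KOH) used = 0.3877 x 0.01017 = 0.003943 mol, which equals the excess n(HBr).
So n(HBr) consumed by the sample = 0.02583 - 0.003943 = 0.02188 mol.
n(KOH) = 0.02188 / 1 = 0.02188 mol.
mass = 0.02188 mol x 56.11 g/mol = 1.23 g.

1.23 g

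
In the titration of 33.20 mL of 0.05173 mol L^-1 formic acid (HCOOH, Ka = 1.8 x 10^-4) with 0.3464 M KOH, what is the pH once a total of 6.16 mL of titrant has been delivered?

12.02

n(acid) = 0.05173 x 0.03320 = 0.001717 mol; n(KOH) added = 0.3464 x 0.006160 = 0.002134 mol.
Base is in excess by 0.002134 - 0.001717 = 0.0004164 mol in a total volume of 0.03936 L.
[OH^-] = 0.0004164/0.03936 = 0.01058 M, so pOH = 1.98 and pH = 14.00 - 1.98 = 12.02.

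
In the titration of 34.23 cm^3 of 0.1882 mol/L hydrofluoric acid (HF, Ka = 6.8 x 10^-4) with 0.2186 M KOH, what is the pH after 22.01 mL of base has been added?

3.64

Initial n(HF) = 0.1882 x 0.03423 = 0.006442 mol.
n(KOH) added = 0.2186 x 0.02201 = 0.004811 mol, converting that many moles of HF to F-.
Remaining n(HF) = 0.001631 mol; n(F-) = 0.004811 mol.
By Henderson-Hasselbalch, pH = pKa + log([A^-]/[HA]) = 3.17 + log(0.004811/0.001631) = 3.17 + (+0.47) = 3.64.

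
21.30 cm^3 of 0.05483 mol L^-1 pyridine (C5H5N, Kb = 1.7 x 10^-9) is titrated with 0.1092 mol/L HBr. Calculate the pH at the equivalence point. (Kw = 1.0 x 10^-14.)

3.33

n(C5H5N) = 0.05483 x 0.02130 = 0.001168 mol; V(HBr) at equivalence = 0.001168/0.1092 = 0.01069 L.
At equivalence the base is fully converted to C5H5NH+; total volume = 0.03199 L, so [C5H5NH+] = 0.001168/0.03199 = 0.03650 M.
Ka(C5H5NH+) = Kw/Kb = 1.0e-14 / 1.7 x 10^-9 = 5.88e-6.
[H^+] = sqrt(Ka x [C5H5NH+]) = sqrt(5.88e-6 x 0.03650) = 0.000463 M.
pH = -log(0.000463) = 3.33.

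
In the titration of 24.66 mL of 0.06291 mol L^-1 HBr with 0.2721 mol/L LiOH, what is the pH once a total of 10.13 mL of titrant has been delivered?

n(acid) = 0.06291 x 0.02466 = 0.001551 mol; n(LiOH) added = 0.2721 x 0.01013 = 0.002756 mol.
Base is in excess by 0.002756 - 0.001551 = 0.001205 mol in a total volume of 0.03479 L.
[OH^-] = 0.001205/0.03479 = 0.03464 M, so pOH = 1.46 and pH = 14.00 - 1.46 = 12.54.

12.54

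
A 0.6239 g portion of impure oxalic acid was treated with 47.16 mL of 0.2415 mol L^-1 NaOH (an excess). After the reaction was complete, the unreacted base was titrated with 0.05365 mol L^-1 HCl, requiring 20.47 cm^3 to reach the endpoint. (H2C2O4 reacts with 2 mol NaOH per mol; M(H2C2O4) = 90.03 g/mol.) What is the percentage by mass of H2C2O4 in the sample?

74.3%

Total n(NaOH) added = 0.2415 x 0.04716 = 0.01139 mol.
n(HCl) used = 0.05365 x 0.02047 = 0.001098 mol, which equals the excess n(NaOH).
So n(NaOH) consumed by the sample = 0.01139 - 0.001098 = 0.01029 mol.
n(H2C2O4) = 0.01029 / 2 = 0.005145 mol.
mass H2C2O4 = 0.005145 x 90.03 = 0.4632 g, so %H2C2O4 = 0.4632/0.6239 x 100 = 74.3%.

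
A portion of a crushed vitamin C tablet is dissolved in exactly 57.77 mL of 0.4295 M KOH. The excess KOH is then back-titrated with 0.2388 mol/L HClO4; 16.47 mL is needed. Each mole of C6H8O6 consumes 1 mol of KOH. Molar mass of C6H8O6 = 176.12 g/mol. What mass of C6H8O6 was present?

3.68 g

Total n(KOH) added = 0.4295 x 0.05777 = 0.02481 mol.
n(HClO4) used = 0.2388 x 0.01647 = 0.003933 mol, which equals the excess n(KOH).
So n(KOH) consumed by the sample = 0.02481 - 0.003933 = 0.02088 mol.
n(C6H8O6) = 0.02088 / 1 = 0.02088 mol.
mass = 0.02088 mol x 176.12 g/mol = 3.68 g.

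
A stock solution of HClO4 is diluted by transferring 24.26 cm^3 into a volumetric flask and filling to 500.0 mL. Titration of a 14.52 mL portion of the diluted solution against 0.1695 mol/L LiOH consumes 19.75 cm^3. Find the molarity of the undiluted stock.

4.75 M

n(LiOH) = 0.1695 x 0.01975 = 0.003348 mol.
n(HClO4) in the aliquot = 0.003348 mol.
[diluted HClO4] = 0.003348 / 0.01452 = 0.2306 M.
Dilution factor = 500.0/24.26 = 20.61, so [stock] = 0.2306 x 20.61 = 4.75 M.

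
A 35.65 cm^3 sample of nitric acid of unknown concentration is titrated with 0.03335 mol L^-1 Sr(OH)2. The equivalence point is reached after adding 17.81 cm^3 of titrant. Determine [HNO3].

0.0333 M

n(Sr(OH)2) delivered = 0.03335 x 0.01781 = 0.0005940 mol.
The reaction is 2 HNO3 + 1 Sr(OH)2, so n(HNO3) = 0.0005940 x 2/1 = 0.001188 mol.
[HNO3] = 0.001188 mol / 0.03565 L = 0.0333 M.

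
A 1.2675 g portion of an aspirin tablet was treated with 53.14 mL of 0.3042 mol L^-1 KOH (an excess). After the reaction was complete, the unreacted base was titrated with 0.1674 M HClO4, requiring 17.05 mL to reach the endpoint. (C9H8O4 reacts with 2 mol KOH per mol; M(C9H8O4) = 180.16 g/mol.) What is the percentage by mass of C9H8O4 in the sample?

Total n(KOH) added = 0.3042 x 0.05314 = 0.01617 mol.
n(HClO4) used = 0.1674 x 0.01705 = 0.002854 mol, which equals the excess n(KOH).
So n(KOH) consumed by the sample = 0.01617 - 0.002854 = 0.01331 mol.
n(C9H8O4) = 0.01331 / 2 = 0.006656 mol.
mass C9H8O4 = 0.006656 x 180.16 = 1.199 g, so %C9H8O4 = 1.199/1.2675 x 100 = 94.6%.

94.6%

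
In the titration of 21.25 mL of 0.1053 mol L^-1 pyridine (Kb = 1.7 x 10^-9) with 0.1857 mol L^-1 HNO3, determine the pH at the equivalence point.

3.20

n(C5H5N) = 0.1053 x 0.02125 = 0.002238 mol; V(HNO3) at equivalence = 0.002238/0.1857 = 0.01205 L.
At equivalence the base is fully converted to C5H5NH+; total volume = 0.03330 L, so [C5H5NH+] = 0.002238/0.03330 = 0.06720 M.
Ka(C5H5NH+) = Kw/Kb = 1.0e-14 / 1.7 x 10^-9 = 5.88e-6.
[H^+] = sqrt(Ka x [C5H5NH+]) = sqrt(5.88e-6 x 0.06720) = 0.000629 M.
pH = -log(0.000629) = 3.20.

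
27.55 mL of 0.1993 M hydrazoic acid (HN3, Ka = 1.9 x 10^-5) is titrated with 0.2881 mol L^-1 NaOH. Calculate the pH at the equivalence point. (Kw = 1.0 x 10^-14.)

8.90

n(HN3) = 0.1993 x 0.02755 = 0.005491 mol; V(NaOH) at equivalence = 0.005491/0.2881 = 0.01906 L.
At equivalence all the acid is converted to N3-; total volume = 0.02755 + 0.01906 = 0.04661 L, so [N3-] = 0.005491/0.04661 = 0.1178 M.
Kb = Kw/Ka = 1.0e-14 / 1.9 x 10^-5 = 5.26e-10.
[OH^-] = sqrt(Kb x [N3-]) = sqrt(5.26e-10 x 0.1178) = 7.87e-6 M.
pOH = 5.10, so pH = 14.00 - 5.10 = 8.90.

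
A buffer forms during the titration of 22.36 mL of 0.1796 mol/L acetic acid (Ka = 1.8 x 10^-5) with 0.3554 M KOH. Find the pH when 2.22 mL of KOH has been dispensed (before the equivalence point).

Initial n(CH3COOH) = 0.1796 x 0.02236 = 0.004016 mol.
n(KOH) added = 0.3554 x 0.002220 = 0.0007890 mol, converting that many moles of CH3COOH to CH3COO-.
Remaining n(CH3COOH) = 0.003227 mol; n(CH3COO-) = 0.0007890 mol.
By Henderson-Hasselbalch, pH = pKa + log([A^-]/[HA]) = 4.74 + log(0.0007890/0.003227) = 4.74 + (-0.61) = 4.13.

4.13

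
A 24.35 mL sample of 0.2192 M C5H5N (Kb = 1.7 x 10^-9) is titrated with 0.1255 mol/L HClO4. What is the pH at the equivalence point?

n(C5H5N) = 0.2192 x 0.02435 = 0.005338 mol; V(HClO4) at equivalence = 0.005338/0.1255 = 0.04253 L.
At equivalence the base is fully converted to C5H5NH+; total volume = 0.06688 L, so [C5H5NH+] = 0.005338/0.06688 = 0.07981 M.
Ka(C5H5NH+) = Kw/Kb = 1.0e-14 / 1.7 x 10^-9 = 5.88e-6.
[H^+] = sqrt(Ka x [C5H5NH+]) = sqrt(5.88e-6 x 0.07981) = 0.000685 M.
pH = -log(0.000685) = 3.16.

3.16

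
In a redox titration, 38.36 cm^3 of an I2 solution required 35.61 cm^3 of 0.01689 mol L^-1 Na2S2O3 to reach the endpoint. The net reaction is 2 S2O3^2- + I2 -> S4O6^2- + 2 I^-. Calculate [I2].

n(Na2S2O3) = 0.01689 x 0.03561 = 0.0006015 mol.
From the balanced equation, 2 mol Na2S2O3 reacts with 1 mol I2, so n(I2) = 0.0006015 x 1/2 = 0.0003007 mol.
[I2] = 0.0003007 / 0.03836 L = 0.00784 M.

0.00784 M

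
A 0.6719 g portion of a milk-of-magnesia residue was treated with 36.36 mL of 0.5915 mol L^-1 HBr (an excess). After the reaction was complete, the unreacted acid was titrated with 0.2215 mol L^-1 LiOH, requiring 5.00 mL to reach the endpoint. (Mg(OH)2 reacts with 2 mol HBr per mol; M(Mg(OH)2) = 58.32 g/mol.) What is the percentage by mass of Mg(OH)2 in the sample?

Total n(HBr) added = 0.5915 x 0.03636 = 0.02151 mol.
n(LiOH) used = 0.2215 x 0.005000 = 0.001107 mol, which equals the excess n(HBr).
So n(HBr) consumed by the sample = 0.02151 - 0.001107 = 0.02040 mol.
n(Mg(OH)2) = 0.02040 / 2 = 0.01020 mol.
mass Mg(OH)2 = 0.01020 x 58.32 = 0.5948 g, so %Mg(OH)2 = 0.5948/0.6719 x 100 = 88.5%.

88.5%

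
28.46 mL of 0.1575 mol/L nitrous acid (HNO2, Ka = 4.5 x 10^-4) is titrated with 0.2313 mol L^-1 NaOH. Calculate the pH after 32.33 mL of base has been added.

n(acid) = 0.1575 x 0.02846 = 0.004482 mol; n(NaOH) added = 0.2313 x 0.03233 = 0.007478 mol.
Base is in excess by 0.007478 - 0.004482 = 0.002995 mol in a total volume of 0.06079 L.
[OH^-] = 0.002995/0.06079 = 0.04928 M, so pOH = 1.31 and pH = 14.00 - 1.31 = 12.69.

12.69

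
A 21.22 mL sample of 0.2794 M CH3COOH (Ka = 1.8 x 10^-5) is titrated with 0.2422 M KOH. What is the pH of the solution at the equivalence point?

n(CH3COOH) = 0.2794 x 0.02122 = 0.005929 mol; V(KOH) at equivalence = 0.005929/0.2422 = 0.02448 L.
At equivalence all the acid is converted to CH3COO-; total volume = 0.02122 + 0.02448 = 0.04570 L, so [CH3COO-] = 0.005929/0.04570 = 0.1297 M.
Kb = Kw/Ka = 1.0e-14 / 1.8 x 10^-5 = 5.56e-10.
[OH^-] = sqrt(Kb x [CH3COO-]) = sqrt(5.56e-10 x 0.1297) = 8.49e-6 M.
pOH = 5.07, so pH = 14.00 - 5.07 = 8.93.

8.93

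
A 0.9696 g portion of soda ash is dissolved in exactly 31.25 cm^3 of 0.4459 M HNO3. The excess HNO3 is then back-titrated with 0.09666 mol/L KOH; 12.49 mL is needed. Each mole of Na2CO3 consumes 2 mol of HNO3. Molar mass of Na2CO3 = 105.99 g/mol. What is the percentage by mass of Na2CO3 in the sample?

Total n(HNO3) added = 0.4459 x 0.03125 = 0.01393 mol.
n(KOH) used = 0.09666 x 0.01249 = 0.001207 mol, which equals the excess n(HNO3).
So n(HNO3) consumed by the sample = 0.01393 - 0.001207 = 0.01273 mol.
n(Na2CO3) = 0.01273 / 2 = 0.006364 mol.
mass Na2CO3 = 0.006364 x 105.99 = 0.6745 g, so %Na2CO3 = 0.6745/0.9696 x 100 = 69.6%.

69.6%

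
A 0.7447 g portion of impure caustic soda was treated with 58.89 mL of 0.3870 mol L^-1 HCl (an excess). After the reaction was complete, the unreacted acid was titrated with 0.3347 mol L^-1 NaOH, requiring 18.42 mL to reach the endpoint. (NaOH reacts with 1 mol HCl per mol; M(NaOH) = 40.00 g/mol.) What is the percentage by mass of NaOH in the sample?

Total n(HCl) added = 0.3870 x 0.05889 = 0.02279 mol.
n(NaOH) used = 0.3347 x 0.01842 = 0.006165 mol, which equals the excess n(HCl).
So n(HCl) consumed by the sample = 0.02279 - 0.006165 = 0.01663 mol.
n(NaOH) = 0.01663 / 1 = 0.01663 mol.
mass NaOH = 0.01663 x 40.00 = 0.6650 g, so %NaOH = 0.6650/0.7447 x 100 = 89.3%.

89.3%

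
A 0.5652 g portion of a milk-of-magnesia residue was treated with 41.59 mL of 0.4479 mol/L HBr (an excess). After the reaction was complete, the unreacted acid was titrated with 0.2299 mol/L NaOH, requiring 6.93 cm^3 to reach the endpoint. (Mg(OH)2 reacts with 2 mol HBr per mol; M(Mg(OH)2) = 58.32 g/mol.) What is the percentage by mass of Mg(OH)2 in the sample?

Total n(HBr) added = 0.4479 x 0.04159 = 0.01863 mol.
n(NaOH) used = 0.2299 x 0.006930 = 0.001593 mol, which equals the excess n(HBr).
So n(HBr) consumed by the sample = 0.01863 - 0.001593 = 0.01703 mol.
n(Mg(OH)2) = 0.01703 / 2 = 0.008517 mol.
mass Mg(OH)2 = 0.008517 x 58.32 = 0.4967 g, so %Mg(OH)2 = 0.4967/0.5652 x 100 = 87.9%.

87.9%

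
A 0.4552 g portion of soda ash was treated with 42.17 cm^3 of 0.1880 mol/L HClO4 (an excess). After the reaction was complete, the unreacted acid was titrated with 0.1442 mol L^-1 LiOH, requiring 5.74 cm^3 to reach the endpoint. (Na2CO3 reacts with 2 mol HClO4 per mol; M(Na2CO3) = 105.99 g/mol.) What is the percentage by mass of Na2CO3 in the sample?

82.7%

Total n(HClO4) added = 0.1880 x 0.04217 = 0.007928 mol.
n(LiOH) used = 0.1442 x 0.005740 = 0.0008277 mol, which equals the excess n(HClO4).
So n(HClO4) consumed by the sample = 0.007928 - 0.0008277 = 0.007100 mol.
n(Na2CO3) = 0.007100 / 2 = 0.003550 mol.
mass Na2CO3 = 0.003550 x 105.99 = 0.3763 g, so %Na2CO3 = 0.3763/0.4552 x 100 = 82.7%.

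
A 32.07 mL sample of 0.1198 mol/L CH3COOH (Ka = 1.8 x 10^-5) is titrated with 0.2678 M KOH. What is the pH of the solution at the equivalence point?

8.83

n(CH3COOH) = 0.1198 x 0.03207 = 0.003842 mol; V(KOH) at equivalence = 0.003842/0.2678 = 0.01435 L.
At equivalence all the acid is converted to CH3COO-; total volume = 0.03207 + 0.01435 = 0.04642 L, so [CH3COO-] = 0.003842/0.04642 = 0.08277 M.
Kb = Kw/Ka = 1.0e-14 / 1.8 x 10^-5 = 5.56e-10.
[OH^-] = sqrt(Kb x [CH3COO-]) = sqrt(5.56e-10 x 0.08277) = 6.78e-6 M.
pOH = 5.17, so pH = 14.00 - 5.17 = 8.83.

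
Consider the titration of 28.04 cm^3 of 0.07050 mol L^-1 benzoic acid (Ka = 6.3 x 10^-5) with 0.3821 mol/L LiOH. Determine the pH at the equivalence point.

n(C6H5COOH) = 0.07050 x 0.02804 = 0.001977 mol; V(LiOH) at equivalence = 0.001977/0.3821 = 0.005174 L.
At equivalence all the acid is converted to C6H5COO-; total volume = 0.02804 + 0.005174 = 0.03321 L, so [C6H5COO-] = 0.001977/0.03321 = 0.05952 M.
Kb = Kw/Ka = 1.0e-14 / 6.3 x 10^-5 = 1.59e-10.
[OH^-] = sqrt(Kb x [C6H5COO-]) = sqrt(1.59e-10 x 0.05952) = 3.07e-6 M.
pOH = 5.51, so pH = 14.00 - 5.51 = 8.49.

8.49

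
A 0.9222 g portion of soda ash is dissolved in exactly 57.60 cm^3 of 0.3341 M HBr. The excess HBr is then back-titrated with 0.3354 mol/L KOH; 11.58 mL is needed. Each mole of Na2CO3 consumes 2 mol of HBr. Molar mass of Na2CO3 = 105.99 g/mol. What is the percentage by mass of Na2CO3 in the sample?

Total n(HBr) added = 0.3341 x 0.05760 = 0.01924 mol.
n(KOH) used = 0.3354 x 0.01158 = 0.003884 mol, which equals the excess n(HBr).
So n(HBr) consumed by the sample = 0.01924 - 0.003884 = 0.01536 mol.
n(Na2CO3) = 0.01536 / 2 = 0.007680 mol.
mass Na2CO3 = 0.007680 x 105.99 = 0.8140 g, so %Na2CO3 = 0.8140/0.9222 x 100 = 88.3%.

88.3%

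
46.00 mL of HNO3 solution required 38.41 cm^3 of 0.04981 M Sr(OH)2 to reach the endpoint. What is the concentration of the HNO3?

n(Sr(OH)2) delivered = 0.04981 x 0.03841 = 0.001913 mol.
The reaction is 2 HNO3 + 1 Sr(OH)2, so n(HNO3) = 0.001913 x 2/1 = 0.003826 mol.
[HNO3] = 0.003826 mol / 0.04600 L = 0.0832 M.

0.0832 M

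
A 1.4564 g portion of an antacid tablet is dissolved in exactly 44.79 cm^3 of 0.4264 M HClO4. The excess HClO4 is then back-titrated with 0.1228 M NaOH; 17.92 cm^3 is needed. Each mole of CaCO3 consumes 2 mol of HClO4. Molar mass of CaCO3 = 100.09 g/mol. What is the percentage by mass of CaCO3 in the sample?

58.1%

Total n(HClO4) added = 0.4264 x 0.04479 = 0.01910 mol.
n(NaOH) used = 0.1228 x 0.01792 = 0.002201 mol, which equals the excess n(HClO4).
So n(HClO4) consumed by the sample = 0.01910 - 0.002201 = 0.01690 mol.
n(CaCO3) = 0.01690 / 2 = 0.008449 mol.
mass CaCO3 = 0.008449 x 100.09 = 0.8457 g, so %CaCO3 = 0.8457/1.4564 x 100 = 58.1%.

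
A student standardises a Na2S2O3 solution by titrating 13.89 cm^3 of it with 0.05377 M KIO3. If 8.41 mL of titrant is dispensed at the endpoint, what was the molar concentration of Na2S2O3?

0.195 M

n(KIO3) = 0.05377 x 0.008410 = 0.0004522 mol.
From the balanced equation, 1 mol KIO3 reacts with 6 mol Na2S2O3, so n(Na2S2O3) = 0.0004522 x 6/1 = 0.002713 mol.
[Na2S2O3] = 0.002713 / 0.01389 L = 0.195 M.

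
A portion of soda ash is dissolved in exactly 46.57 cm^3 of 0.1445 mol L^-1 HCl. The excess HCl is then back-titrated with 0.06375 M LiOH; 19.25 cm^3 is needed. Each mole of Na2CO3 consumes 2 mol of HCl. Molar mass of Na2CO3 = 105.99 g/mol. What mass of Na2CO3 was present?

Total n(HCl) added = 0.1445 x 0.04657 = 0.006729 mol.
n(LiOH) used = 0.06375 x 0.01925 = 0.001227 mol, which equals the excess n(HCl).
So n(HCl) consumed by the sample = 0.006729 - 0.001227 = 0.005502 mol.
n(Na2CO3) = 0.005502 / 2 = 0.002751 mol.
mass = 0.002751 mol x 105.99 g/mol = 0.292 g.

0.292 g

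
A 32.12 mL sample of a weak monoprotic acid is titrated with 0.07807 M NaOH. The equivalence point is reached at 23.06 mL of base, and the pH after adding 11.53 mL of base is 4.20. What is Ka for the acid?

6.3 x 10^-5

11.53 mL is half of the equivalence volume, so this is the half-equivalence point where [HA] = [A^-].
At half-equivalence pH = pKa, so pKa = 4.20.
Ka = 10^(-4.20) = 6.3 x 10^-5.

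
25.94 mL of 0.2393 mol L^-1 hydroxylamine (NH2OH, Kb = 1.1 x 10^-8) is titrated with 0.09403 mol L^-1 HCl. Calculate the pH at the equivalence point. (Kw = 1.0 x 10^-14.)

3.61

n(NH2OH) = 0.2393 x 0.02594 = 0.006207 mol; V(HCl) at equivalence = 0.006207/0.09403 = 0.06602 L.
At equivalence the base is fully converted to NH3OH+; total volume = 0.09196 L, so [NH3OH+] = 0.006207/0.09196 = 0.06750 M.
Ka(NH3OH+) = Kw/Kb = 1.0e-14 / 1.1 x 10^-8 = 9.09e-7.
[H^+] = sqrt(Ka x [NH3OH+]) = sqrt(9.09e-7 x 0.06750) = 0.000248 M.
pH = -log(0.000248) = 3.61.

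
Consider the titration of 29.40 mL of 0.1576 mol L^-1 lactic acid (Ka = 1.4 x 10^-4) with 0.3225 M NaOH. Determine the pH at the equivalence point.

8.44

n(HC3H5O3) = 0.1576 x 0.02940 = 0.004633 mol; V(NaOH) at equivalence = 0.004633/0.3225 = 0.01437 L.
At equivalence all the acid is converted to C3H5O3-; total volume = 0.02940 + 0.01437 = 0.04377 L, so [C3H5O3-] = 0.004633/0.04377 = 0.1059 M.
Kb = Kw/Ka = 1.0e-14 / 1.4 x 10^-4 = 7.14e-11.
[OH^-] = sqrt(Kb x [C3H5O3-]) = sqrt(7.14e-11 x 0.1059) = 2.75e-6 M.
pOH = 5.56, so pH = 14.00 - 5.56 = 8.44.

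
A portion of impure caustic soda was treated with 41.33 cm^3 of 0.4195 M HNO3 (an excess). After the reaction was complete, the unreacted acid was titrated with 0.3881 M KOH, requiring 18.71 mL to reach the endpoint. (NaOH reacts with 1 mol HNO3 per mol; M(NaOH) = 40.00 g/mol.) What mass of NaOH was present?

0.403 g

Total n(HNO3) added = 0.4195 x 0.04133 = 0.01734 mol.
n(KOH) used = 0.3881 x 0.01871 = 0.007261 mol, which equals the excess n(HNO3).
So n(HNO3) consumed by the sample = 0.01734 - 0.007261 = 0.01008 mol.
n(NaOH) = 0.01008 / 1 = 0.01008 mol.
mass = 0.01008 mol x 40.00 g/mol = 0.403 g.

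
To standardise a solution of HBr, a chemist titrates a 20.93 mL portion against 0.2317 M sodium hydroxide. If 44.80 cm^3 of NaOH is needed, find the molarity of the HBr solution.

n(NaOH) delivered = 0.2317 x 0.04480 = 0.01038 mol.
For a 1:1 reaction, n(HBr) = 0.01038 mol.
[HBr] = 0.01038 mol / 0.02093 L = 0.496 M.

0.496 M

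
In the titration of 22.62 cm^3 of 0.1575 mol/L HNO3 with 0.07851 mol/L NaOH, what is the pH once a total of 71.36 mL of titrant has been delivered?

n(acid) = 0.1575 x 0.02262 = 0.003563 mol; n(NaOH) added = 0.07851 x 0.07136 = 0.005602 mol.
Base is in excess by 0.005602 - 0.003563 = 0.002040 mol in a total volume of 0.09398 L.
[OH^-] = 0.002040/0.09398 = 0.02170 M, so pOH = 1.66 and pH = 14.00 - 1.66 = 12.34.

12.34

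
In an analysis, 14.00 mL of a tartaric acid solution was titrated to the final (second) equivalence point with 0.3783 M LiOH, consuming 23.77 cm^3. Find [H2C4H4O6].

0.321 M

n(LiOH) = 0.3783 x 0.02377 = 0.008992 mol.
At the final (second) equivalence point, 2 mol OH^- react per mol H2C4H4O6, so n(H2C4H4O6) = 0.008992 / 2 = 0.004496 mol.
[H2C4H4O6] = 0.004496 / 0.01400 L = 0.321 M.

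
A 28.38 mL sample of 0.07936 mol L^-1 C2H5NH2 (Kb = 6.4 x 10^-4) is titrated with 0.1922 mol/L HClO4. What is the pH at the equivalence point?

n(C2H5NH2) = 0.07936 x 0.02838 = 0.002252 mol; V(HClO4) at equivalence = 0.002252/0.1922 = 0.01172 L.
At equivalence the base is fully converted to C2H5NH3+; total volume = 0.04010 L, so [C2H5NH3+] = 0.002252/0.04010 = 0.05617 M.
Ka(C2H5NH3+) = Kw/Kb = 1.0e-14 / 6.4 x 10^-4 = 1.56e-11.
[H^+] = sqrt(Ka x [C2H5NH3+]) = sqrt(1.56e-11 x 0.05617) = 9.37e-7 M.
pH = -log(9.37e-7) = 6.03.

6.03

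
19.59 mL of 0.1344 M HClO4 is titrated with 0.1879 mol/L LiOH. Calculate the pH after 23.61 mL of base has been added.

n(acid) = 0.1344 x 0.01959 = 0.002633 mol; n(LiOH) added = 0.1879 x 0.02361 = 0.004436 mol.
Base is in excess by 0.004436 - 0.002633 = 0.001803 mol in a total volume of 0.04320 L.
[OH^-] = 0.001803/0.04320 = 0.04175 M, so pOH = 1.38 and pH = 14.00 - 1.38 = 12.62.

12.62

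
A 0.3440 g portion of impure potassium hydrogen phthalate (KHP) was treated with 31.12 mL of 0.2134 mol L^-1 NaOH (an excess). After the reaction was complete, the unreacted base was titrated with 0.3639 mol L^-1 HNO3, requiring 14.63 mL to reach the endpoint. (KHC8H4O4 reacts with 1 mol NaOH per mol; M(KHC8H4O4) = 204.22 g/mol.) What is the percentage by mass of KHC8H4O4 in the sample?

78.2%

Total n(NaOH) added = 0.2134 x 0.03112 = 0.006641 mol.
n(HNO3) used = 0.3639 x 0.01463 = 0.005324 mol, which equals the excess n(NaOH).
So n(NaOH) consumed by the sample = 0.006641 - 0.005324 = 0.001317 mol.
n(KHC8H4O4) = 0.001317 / 1 = 0.001317 mol.
mass KHC8H4O4 = 0.001317 x 204.22 = 0.2690 g, so %KHC8H4O4 = 0.2690/0.3440 x 100 = 78.2%.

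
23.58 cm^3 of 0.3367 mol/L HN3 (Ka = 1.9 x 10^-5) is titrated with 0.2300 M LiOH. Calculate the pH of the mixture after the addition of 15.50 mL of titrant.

Initial n(HN3) = 0.3367 x 0.02358 = 0.007939 mol.
n(LiOH) added = 0.2300 x 0.01550 = 0.003565 mol, converting that many moles of HN3 to N3-.
Remaining n(HN3) = 0.004374 mol; n(N3-) = 0.003565 mol.
By Henderson-Hasselbalch, pH = pKa + log([A^-]/[HA]) = 4.72 + log(0.003565/0.004374) = 4.72 + (-0.09) = 4.63.

4.63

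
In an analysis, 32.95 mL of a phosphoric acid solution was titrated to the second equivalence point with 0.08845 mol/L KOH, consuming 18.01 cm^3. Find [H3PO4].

0.0242 M

n(KOH) = 0.08845 x 0.01801 = 0.001593 mol.
At the second equivalence point, 2 mol OH^- react per mol H3PO4, so n(H3PO4) = 0.001593 / 2 = 0.0007965 mol.
[H3PO4] = 0.0007965 / 0.03295 L = 0.0242 M.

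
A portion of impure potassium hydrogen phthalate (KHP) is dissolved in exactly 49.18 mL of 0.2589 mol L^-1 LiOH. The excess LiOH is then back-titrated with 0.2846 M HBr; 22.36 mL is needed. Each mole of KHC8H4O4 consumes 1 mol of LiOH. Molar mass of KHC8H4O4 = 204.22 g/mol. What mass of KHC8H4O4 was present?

1.30 g

Total n(LiOH) added = 0.2589 x 0.04918 = 0.01273 mol.
n(HBr) used = 0.2846 x 0.02236 = 0.006364 mol, which equals the excess n(LiOH).
So n(LiOH) consumed by the sample = 0.01273 - 0.006364 = 0.006369 mol.
n(KHC8H4O4) = 0.006369 / 1 = 0.006369 mol.
mass = 0.006369 mol x 204.22 g/mol = 1.30 g.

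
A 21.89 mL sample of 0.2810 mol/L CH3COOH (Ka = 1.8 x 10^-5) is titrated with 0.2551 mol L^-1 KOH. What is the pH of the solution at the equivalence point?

n(CH3COOH) = 0.2810 x 0.02189 = 0.006151 mol; V(KOH) at equivalence = 0.006151/0.2551 = 0.02411 L.
At equivalence all the acid is converted to CH3COO-; total volume = 0.02189 + 0.02411 = 0.04600 L, so [CH3COO-] = 0.006151/0.04600 = 0.1337 M.
Kb = Kw/Ka = 1.0e-14 / 1.8 x 10^-5 = 5.56e-10.
[OH^-] = sqrt(Kb x [CH3COO-]) = sqrt(5.56e-10 x 0.1337) = 8.62e-6 M.
pOH = 5.06, so pH = 14.00 - 5.06 = 8.94.

8.94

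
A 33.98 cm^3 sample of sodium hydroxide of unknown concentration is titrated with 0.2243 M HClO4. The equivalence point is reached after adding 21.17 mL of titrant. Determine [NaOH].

0.140 M

n(HClO4) delivered = 0.2243 x 0.02117 = 0.004748 mol.
For a 1:1 reaction, n(NaOH) = 0.004748 mol.
[NaOH] = 0.004748 mol / 0.03398 L = 0.140 M.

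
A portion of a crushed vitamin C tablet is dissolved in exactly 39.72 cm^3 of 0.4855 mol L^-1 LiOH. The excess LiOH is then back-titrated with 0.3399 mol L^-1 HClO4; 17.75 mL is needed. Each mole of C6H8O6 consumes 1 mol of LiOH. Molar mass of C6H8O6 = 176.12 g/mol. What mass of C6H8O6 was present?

2.33 g

Total n(LiOH) added = 0.4855 x 0.03972 = 0.01928 mol.
n(HClO4) used = 0.3399 x 0.01775 = 0.006033 mol, which equals the excess n(LiOH).
So n(LiOH) consumed by the sample = 0.01928 - 0.006033 = 0.01325 mol.
n(C6H8O6) = 0.01325 / 1 = 0.01325 mol.
mass = 0.01325 mol x 176.12 g/mol = 2.33 g.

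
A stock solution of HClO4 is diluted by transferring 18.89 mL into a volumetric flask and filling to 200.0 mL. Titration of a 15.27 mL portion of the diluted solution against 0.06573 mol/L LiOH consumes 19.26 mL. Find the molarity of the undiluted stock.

0.878 M

n(LiOH) = 0.06573 x 0.01926 = 0.001266 mol.
n(HClO4) in the aliquot = 0.001266 mol.
[diluted HClO4] = 0.001266 / 0.01527 = 0.08291 M.
Dilution factor = 200.0/18.89 = 10.59, so [stock] = 0.08291 x 10.59 = 0.878 M.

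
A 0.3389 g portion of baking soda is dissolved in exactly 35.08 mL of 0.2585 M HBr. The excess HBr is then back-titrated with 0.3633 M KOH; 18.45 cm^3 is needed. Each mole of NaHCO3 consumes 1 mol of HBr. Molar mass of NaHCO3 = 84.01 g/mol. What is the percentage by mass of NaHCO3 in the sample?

58.6%

Total n(HBr) added = 0.2585 x 0.03508 = 0.009068 mol.
n(KOH) used = 0.3633 x 0.01845 = 0.006703 mol, which equals the excess n(HBr).
So n(HBr) consumed by the sample = 0.009068 - 0.006703 = 0.002365 mol.
n(NaHCO3) = 0.002365 / 1 = 0.002365 mol.
mass NaHCO3 = 0.002365 x 84.01 = 0.1987 g, so %NaHCO3 = 0.1987/0.3389 x 100 = 58.6%.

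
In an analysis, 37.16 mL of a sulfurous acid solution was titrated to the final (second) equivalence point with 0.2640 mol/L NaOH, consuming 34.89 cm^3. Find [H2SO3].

0.124 M

n(NaOH) = 0.2640 x 0.03489 = 0.009211 mol.
At the final (second) equivalence point, 2 mol OH^- react per mol H2SO3, so n(H2SO3) = 0.009211 / 2 = 0.004605 mol.
[H2SO3] = 0.004605 / 0.03716 L = 0.124 M.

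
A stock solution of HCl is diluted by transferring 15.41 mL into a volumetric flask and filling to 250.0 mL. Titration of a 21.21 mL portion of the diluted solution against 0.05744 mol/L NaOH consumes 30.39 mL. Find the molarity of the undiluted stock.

1.34 M

n(NaOH) = 0.05744 x 0.03039 = 0.001746 mol.
n(HCl) in the aliquot = 0.001746 mol.
[diluted HCl] = 0.001746 / 0.02121 = 0.08230 M.
Dilution factor = 250.0/15.41 = 16.22, so [stock] = 0.08230 x 16.22 = 1.34 M.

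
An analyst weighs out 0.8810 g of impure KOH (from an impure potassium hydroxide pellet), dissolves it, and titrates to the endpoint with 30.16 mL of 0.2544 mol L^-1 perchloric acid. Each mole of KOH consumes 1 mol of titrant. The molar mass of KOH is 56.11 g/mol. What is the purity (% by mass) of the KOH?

n(HClO4) = 0.2544 x 0.03016 = 0.007673 mol.
n(KOH) = 0.007673 / 1 = 0.007673 mol.
mass of KOH = 0.007673 x 56.11 = 0.4305 g.
% purity = 0.4305 / 0.8810 x 100 = 48.9%.

48.9%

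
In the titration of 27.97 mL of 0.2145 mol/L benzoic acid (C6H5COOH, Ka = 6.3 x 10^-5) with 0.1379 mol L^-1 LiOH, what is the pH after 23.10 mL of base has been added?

4.25

Initial n(C6H5COOH) = 0.2145 x 0.02797 = 0.006000 mol.
n(LiOH) added = 0.1379 x 0.02310 = 0.003185 mol, converting that many moles of C6H5COOH to C6H5COO-.
Remaining n(C6H5COOH) = 0.002814 mol; n(C6H5COO-) = 0.003185 mol.
By Henderson-Hasselbalch, pH = pKa + log([A^-]/[HA]) = 4.20 + log(0.003185/0.002814) = 4.20 + (+0.05) = 4.25.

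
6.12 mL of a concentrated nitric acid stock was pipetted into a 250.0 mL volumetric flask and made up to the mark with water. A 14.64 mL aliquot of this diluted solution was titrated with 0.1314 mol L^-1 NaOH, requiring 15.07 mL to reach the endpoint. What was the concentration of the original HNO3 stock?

n(NaOH) = 0.1314 x 0.01507 = 0.001980 mol.
n(HNO3) in the aliquot = 0.001980 mol.
[diluted HNO3] = 0.001980 / 0.01464 = 0.1353 M.
Dilution factor = 250.0/6.120 = 40.85, so [stock] = 0.1353 x 40.85 = 5.53 M.

5.53 M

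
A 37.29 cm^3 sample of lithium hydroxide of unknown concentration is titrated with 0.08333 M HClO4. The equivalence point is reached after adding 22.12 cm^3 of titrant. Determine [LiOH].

n(HClO4) delivered = 0.08333 x 0.02212 = 0.001843 mol.
For a 1:1 reaction, n(LiOH) = 0.001843 mol.
[LiOH] = 0.001843 mol / 0.03729 L = 0.0494 M.

0.0494 M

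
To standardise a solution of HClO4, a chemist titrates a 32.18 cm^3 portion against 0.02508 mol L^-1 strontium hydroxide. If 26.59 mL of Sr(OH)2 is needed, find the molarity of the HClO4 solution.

0.0414 M

n(Sr(OH)2) delivered = 0.02508 x 0.02659 = 0.0006669 mol.
The reaction is 2 HClO4 + 1 Sr(OH)2, so n(HClO4) = 0.0006669 x 2/1 = 0.001334 mol.
[HClO4] = 0.001334 mol / 0.03218 L = 0.0414 M.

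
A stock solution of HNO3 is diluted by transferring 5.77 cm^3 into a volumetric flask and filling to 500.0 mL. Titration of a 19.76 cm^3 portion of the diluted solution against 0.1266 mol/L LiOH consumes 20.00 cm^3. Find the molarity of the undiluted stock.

n(LiOH) = 0.1266 x 0.02000 = 0.002532 mol.
n(HNO3) in the aliquot = 0.002532 mol.
[diluted HNO3] = 0.002532 / 0.01976 = 0.1281 M.
Dilution factor = 500.0/5.770 = 86.66, so [stock] = 0.1281 x 86.66 = 11.1 M.

11.1 M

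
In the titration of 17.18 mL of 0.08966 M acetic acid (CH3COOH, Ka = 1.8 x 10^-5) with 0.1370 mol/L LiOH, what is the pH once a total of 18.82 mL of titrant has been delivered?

n(acid) = 0.08966 x 0.01718 = 0.001540 mol; n(LiOH) added = 0.1370 x 0.01882 = 0.002578 mol.
Base is in excess by 0.002578 - 0.001540 = 0.001038 mol in a total volume of 0.03600 L.
[OH^-] = 0.001038/0.03600 = 0.02883 M, so pOH = 1.54 and pH = 14.00 - 1.54 = 12.46.

12.46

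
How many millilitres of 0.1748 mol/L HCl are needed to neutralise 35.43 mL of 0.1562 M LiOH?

n(LiOH) = 0.1562 mol/L x 0.03543 L = 0.005534 mol.
At equivalence n(HCl) = n(LiOH) = 0.005534 mol.
V(HCl) = 0.005534 / 0.1748 = 0.03166 L = 31.7 mL.

31.7 mL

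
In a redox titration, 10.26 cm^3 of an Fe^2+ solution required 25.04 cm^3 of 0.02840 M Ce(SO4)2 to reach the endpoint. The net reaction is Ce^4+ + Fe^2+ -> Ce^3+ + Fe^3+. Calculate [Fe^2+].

n(Ce(SO4)2) = 0.02840 x 0.02504 = 0.0007111 mol.
From the balanced equation, 1 mol Ce(SO4)2 reacts with 1 mol Fe^2+, so n(Fe^2+) = 0.0007111 x 1/1 = 0.0007111 mol.
[Fe^2+] = 0.0007111 / 0.01026 L = 0.0693 M.

0.0693 M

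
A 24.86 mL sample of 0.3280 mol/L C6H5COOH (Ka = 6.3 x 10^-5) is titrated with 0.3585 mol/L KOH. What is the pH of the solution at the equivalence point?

n(C6H5COOH) = 0.3280 x 0.02486 = 0.008154 mol; V(KOH) at equivalence = 0.008154/0.3585 = 0.02274 L.
At equivalence all the acid is converted to C6H5COO-; total volume = 0.02486 + 0.02274 = 0.04760 L, so [C6H5COO-] = 0.008154/0.04760 = 0.1713 M.
Kb = Kw/Ka = 1.0e-14 / 6.3 x 10^-5 = 1.59e-10.
[OH^-] = sqrt(Kb x [C6H5COO-]) = sqrt(1.59e-10 x 0.1713) = 5.21e-6 M.
pOH = 5.28, so pH = 14.00 - 5.28 = 8.72.

8.72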